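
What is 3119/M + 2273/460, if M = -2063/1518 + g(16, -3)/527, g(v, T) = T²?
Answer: -1145331759493/493827940 ≈ -2319.3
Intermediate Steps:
M = -1073539/799986 (M = -2063/1518 + (-3)²/527 = -2063*1/1518 + 9*(1/527) = -2063/1518 + 9/527 = -1073539/799986 ≈ -1.3419)
3119/M + 2273/460 = 3119/(-1073539/799986) + 2273/460 = 3119*(-799986/1073539) + 2273*(1/460) = -2495156334/1073539 + 2273/460 = -1145331759493/493827940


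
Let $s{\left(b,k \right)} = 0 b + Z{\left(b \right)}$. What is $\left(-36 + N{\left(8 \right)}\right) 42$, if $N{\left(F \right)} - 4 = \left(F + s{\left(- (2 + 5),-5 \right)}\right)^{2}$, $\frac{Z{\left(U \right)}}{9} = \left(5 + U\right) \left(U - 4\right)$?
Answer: $1780968$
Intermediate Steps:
$Z{\left(U \right)} = 9 \left(-4 + U\right) \left(5 + U\right)$ ($Z{\left(U \right)} = 9 \left(5 + U\right) \left(U - 4\right) = 9 \left(5 + U\right) \left(-4 + U\right) = 9 \left(-4 + U\right) \left(5 + U\right)$)
$s{\left(b,k \right)} = -180 + 9 b + 9 b^{2}$ ($s{\left(b,k \right)} = 0 b + \left(-180 + 9 b + 9 b^{2}\right) = 0 + \left(-180 + 9 b + 9 b^{2}\right) = -180 + 9 b + 9 b^{2}$)
$N{\left(F \right)} = 4 + \left(198 + F\right)^{2}$ ($N{\left(F \right)} = 4 + \left(F + \left(-180 + 9 \left(- (2 + 5)\right) + 9 \left(- (2 + 5)\right)^{2}\right)\right)^{2} = 4 + \left(F + \left(-180 + 9 \left(\left(-1\right) 7\right) + 9 \left(\left(-1\right) 7\right)^{2}\right)\right)^{2} = 4 + \left(F + \left(-180 + 9 \left(-7\right) + 9 \left(-7\right)^{2}\right)\right)^{2} = 4 + \left(F - -198\right)^{2} = 4 + \left(F + 198\right)^{2} = 4 + \left(198 + F\right)^{2}$)
$\left(-36 + N{\left(8 \right)}\right) 42 = \left(-36 + \left(4 + \left(198 + 8\right)^{2}\right)\right) 42 = \left(-36 + \left(4 + 206^{2}\right)\right) 42 = \left(-36 + \left(4 + 42436\right)\right) 42 = \left(-36 + 42440\right) 42 = 42404 \cdot 42 = 1780968$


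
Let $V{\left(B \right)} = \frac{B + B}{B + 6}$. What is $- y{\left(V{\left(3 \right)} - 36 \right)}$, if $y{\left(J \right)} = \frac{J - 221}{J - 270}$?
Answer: $- \frac{769}{916} \approx -0.83952$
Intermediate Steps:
$V{\left(B \right)} = \frac{2 B}{6 + B}$
$y{\left(J \right)} = \frac{-221 + J}{-270 + J}$
$- y{\left(V{\left(3 \right)} - 36 \right)} = - \frac{-221 + \left(2 \cdot 3 \frac{1}{6 + 3} - 36\right)}{-270 + \left(2 \cdot 3 \frac{1}{6 + 3} - 36\right)} = - \frac{-221 - \left(36 - \frac{6}{9}\right)}{-270 - \left(36 - \frac{6}{9}\right)} = - \frac{-221 - \left(36 - \frac{2}{3}\right)}{-270 - \left(36 - \frac{2}{3}\right)} = - \frac{-221 + \left(\frac{2}{3} - 36\right)}{-270 + \left(\frac{2}{3} - 36\right)} = - \frac{-221 - \frac{106}{3}}{-270 - \frac{106}{3}} = - \frac{-769}{\left(- \frac{916}{3}\right) 3} = - \frac{\left(-3\right) \left(-769\right)}{916 \cdot 3} = \left(-1\right) \frac{769}{916} = - \frac{769}{916}$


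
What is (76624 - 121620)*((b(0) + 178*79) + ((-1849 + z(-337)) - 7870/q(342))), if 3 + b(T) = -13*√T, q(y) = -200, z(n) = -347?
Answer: -2677790703/5 ≈ -5.3556e+8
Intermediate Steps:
b(T) = -3 - 13*√T
(76624 - 121620)*((b(0) + 178*79) + ((-1849 + z(-337)) - 7870/q(342))) = (76624 - 121620)*(((-3 - 13*√0) + 178*79) + ((-1849 - 347) - 7870/(-200))) = -44996*(((-3 - 13*0) + 14062) + (-2196 - 7870*(-1/200))) = -44996*(((-3 + 0) + 14062) + (-2196 + 787/20)) = -44996*((-3 + 14062) - 43133/20) = -44996*(14059 - 43133/20) = -44996*238047/20 = -2677790703/5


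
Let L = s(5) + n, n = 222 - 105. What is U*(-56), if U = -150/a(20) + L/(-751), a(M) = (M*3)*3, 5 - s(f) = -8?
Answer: 126980/2253 ≈ 56.360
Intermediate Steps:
n = 117
s(f) = 13 (s(f) = 5 - 1*(-8) = 5 + 8 = 13)
a(M) = 9*M (a(M) = (3*M)*3 = 9*M)
L = 130 (L = 13 + 117 = 130)
U = -4535/4506 (U = -150/(9*20) + 130/(-751) = -150/180 + 130*(-1/751) = -150*1/180 - 130/751 = -⅚ - 130/751 = -4535/4506 ≈ -1.0064)
U*(-56) = -4535/4506*(-56) = 126980/2253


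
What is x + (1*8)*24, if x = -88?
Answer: 104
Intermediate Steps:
x + (1*8)*24 = -88 + (1*8)*24 = -88 + 8*24 = -88 + 192 = 104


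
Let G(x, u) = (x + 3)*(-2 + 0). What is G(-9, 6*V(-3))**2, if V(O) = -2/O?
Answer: 144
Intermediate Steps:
G(x, u) = -6 - 2*x (G(x, u) = (3 + x)*(-2) = -6 - 2*x)
G(-9, 6*V(-3))**2 = (-6 - 2*(-9))**2 = (-6 + 18)**2 = 12**2 = 144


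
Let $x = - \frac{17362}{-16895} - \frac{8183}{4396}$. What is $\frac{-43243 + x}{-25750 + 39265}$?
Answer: $- \frac{458819671499}{143394960900} \approx -3.1997$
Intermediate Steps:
$x = - \frac{8846919}{10610060}$ ($x = \left(-17362\right) \left(- \frac{1}{16895}\right) - \frac{1169}{628} = \frac{17362}{16895} - \frac{1169}{628} = - \frac{8846919}{10610060} \approx -0.83382$)
$\frac{-43243 + x}{-25750 + 39265} = \frac{-43243 - \frac{8846919}{10610060}}{-25750 + 39265} = - \frac{458819671499}{10610060 \cdot 13515} = \left(- \frac{458819671499}{10610060}\right) \frac{1}{13515} = - \frac{458819671499}{143394960900}$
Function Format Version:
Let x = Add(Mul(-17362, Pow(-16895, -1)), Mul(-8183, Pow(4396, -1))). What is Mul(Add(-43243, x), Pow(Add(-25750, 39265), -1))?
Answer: Rational(-458819671499, 143394960900) ≈ -3.1997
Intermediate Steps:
x = Rational(-8846919, 10610060) (x = Add(Mul(-17362, Rational(-1, 16895)), Mul(-8183, Rational(1, 4396))) = Add(Rational(17362, 16895), Rational(-1169, 628)) = Rational(-8846919, 10610060) ≈ -0.83382)
Mul(Add(-43243, x), Pow(Add(-25750, 39265), -1)) = Mul(Add(-43243, Rational(-8846919, 10610060)), Pow(Add(-25750, 39265), -1)) = Mul(Rational(-458819671499, 10610060), Pow(13515, -1)) = Mul(Rational(-458819671499, 10610060), Rational(1, 13515)) = Rational(-458819671499, 143394960900)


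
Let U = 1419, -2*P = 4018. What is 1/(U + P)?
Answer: -1/590 ≈ -0.0016949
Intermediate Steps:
P = -2009 (P = -½*4018 = -2009)
1/(U + P) = 1/(1419 - 2009) = 1/(-590) = -1/590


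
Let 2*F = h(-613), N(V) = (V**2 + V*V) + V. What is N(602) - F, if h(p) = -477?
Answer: 1451297/2 ≈ 7.2565e+5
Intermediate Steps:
N(V) = V + 2*V**2 (N(V) = (V**2 + V**2) + V = 2*V**2 + V = V + 2*V**2)
F = -477/2 (F = (1/2)*(-477) = -477/2 ≈ -238.50)
N(602) - F = 602*(1 + 2*602) - 1*(-477/2) = 602*(1 + 1204) + 477/2 = 602*1205 + 477/2 = 725410 + 477/2 = 1451297/2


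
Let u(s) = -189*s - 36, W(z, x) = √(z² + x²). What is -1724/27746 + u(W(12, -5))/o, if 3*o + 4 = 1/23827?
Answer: 824038678825/440731337 ≈ 1869.7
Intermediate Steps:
W(z, x) = √(x² + z²)
o = -31769/23827 (o = -4/3 + (⅓)/23827 = -4/3 + (⅓)*(1/23827) = -4/3 + 1/71481 = -31769/23827 ≈ -1.3333)
u(s) = -36 - 189*s
-1724/27746 + u(W(12, -5))/o = -1724/27746 + (-36 - 189*√((-5)² + 12²))/(-31769/23827) = -1724*1/27746 + (-36 - 189*√(25 + 144))*(-23827/31769) = -862/13873 + (-36 - 189*√169)*(-23827/31769) = -862/13873 + (-36 - 189*13)*(-23827/31769) = -862/13873 + (-36 - 2457)*(-23827/31769) = -862/13873 - 2493*(-23827/31769) = -862/13873 + 59400711/31769 = 824038678825/440731337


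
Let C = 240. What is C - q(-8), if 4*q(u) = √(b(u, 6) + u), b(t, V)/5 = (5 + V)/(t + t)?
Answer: 240 - I*√183/16 ≈ 240.0 - 0.84548*I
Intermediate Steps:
b(t, V) = 5*(5 + V)/(2*t) (b(t, V) = 5*((5 + V)/(t + t)) = 5*((5 + V)/((2*t))) = 5*((5 + V)*(1/(2*t))) = 5*((5 + V)/(2*t)) = 5*(5 + V)/(2*t))
q(u) = √(u + 55/(2*u))/4 (q(u) = √(5*(5 + 6)/(2*u) + u)/4 = √((5/2)*11/u + u)/4 = √(55/(2*u) + u)/4 = √(u + 55/(2*u))/4)
C - q(-8) = 240 - √(4*(-8) + 110/(-8))/8 = 240 - √(-32 + 110*(-⅛))/8 = 240 - √(-32 - 55/4)/8 = 240 - √(-183/4)/8 = 240 - I*√183/2/8 = 240 - I*√183/16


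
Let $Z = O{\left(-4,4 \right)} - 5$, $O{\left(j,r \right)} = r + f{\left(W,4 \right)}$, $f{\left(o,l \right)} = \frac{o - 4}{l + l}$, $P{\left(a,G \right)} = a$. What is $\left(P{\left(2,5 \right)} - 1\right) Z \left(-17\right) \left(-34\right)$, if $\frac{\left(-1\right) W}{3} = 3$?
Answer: $- \frac{6069}{4} \approx -1517.3$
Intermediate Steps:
$W = -9$ ($W = \left(-3\right) 3 = -9$)
$f{\left(o,l \right)} = \frac{-4 + o}{2 l}$
$O{\left(j,r \right)} = - \frac{13}{8} + r$ ($O{\left(j,r \right)} = r + \frac{-4 - 9}{2 \cdot 4} = r + \frac{1}{2} \cdot \frac{1}{4} \left(-13\right) = r - \frac{13}{8} = - \frac{13}{8} + r$)
$Z = - \frac{21}{8}$ ($Z = \left(- \frac{13}{8} + 4\right) - 5 = \frac{19}{8} - 5 = - \frac{21}{8} \approx -2.625$)
$\left(P{\left(2,5 \right)} - 1\right) Z \left(-17\right) \left(-34\right) = \left(2 - 1\right) \left(- \frac{21}{8}\right) \left(-17\right) \left(-34\right) = 1 \left(- \frac{21}{8}\right) \left(-17\right) \left(-34\right) = \left(- \frac{21}{8}\right) \left(-17\right) \left(-34\right) = \frac{357}{8} \left(-34\right) = - \frac{6069}{4}$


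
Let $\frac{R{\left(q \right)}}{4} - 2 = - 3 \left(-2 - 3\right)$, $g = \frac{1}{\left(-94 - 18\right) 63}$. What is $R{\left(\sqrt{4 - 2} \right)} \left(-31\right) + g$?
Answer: $- \frac{14874049}{7056} \approx -2108.0$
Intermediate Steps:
$g = - \frac{1}{7056}$ ($g = \frac{1}{-112} \cdot \frac{1}{63} = \left(- \frac{1}{112}\right) \frac{1}{63} = - \frac{1}{7056} \approx -0.00014172$)
$R{\left(q \right)} = 68$ ($R{\left(q \right)} = 8 + 4 \left(- 3 \left(-2 - 3\right)\right) = 8 + 4 \left(\left(-3\right) \left(-5\right)\right) = 8 + 4 \cdot 15 = 8 + 60 = 68$)
$R{\left(\sqrt{4 - 2} \right)} \left(-31\right) + g = 68 \left(-31\right) - \frac{1}{7056} = -2108 - \frac{1}{7056} = - \frac{14874049}{7056}$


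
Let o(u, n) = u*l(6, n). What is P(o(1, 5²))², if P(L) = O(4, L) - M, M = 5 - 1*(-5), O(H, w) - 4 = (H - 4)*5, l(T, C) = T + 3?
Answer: 36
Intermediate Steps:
l(T, C) = 3 + T
O(H, w) = -16 + 5*H (O(H, w) = 4 + (H - 4)*5 = 4 + (-4 + H)*5 = 4 + (-20 + 5*H) = -16 + 5*H)
M = 10 (M = 5 + 5 = 10)
o(u, n) = 9*u (o(u, n) = u*(3 + 6) = u*9 = 9*u)
P(L) = -6 (P(L) = (-16 + 5*4) - 1*10 = (-16 + 20) - 10 = 4 - 10 = -6)
P(o(1, 5²))² = (-6)² = 36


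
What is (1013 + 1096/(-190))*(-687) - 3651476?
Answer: -412627189/95 ≈ -4.3434e+6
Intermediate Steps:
(1013 + 1096/(-190))*(-687) - 3651476 = (1013 + 1096*(-1/190))*(-687) - 3651476 = (1013 - 548/95)*(-687) - 3651476 = (95687/95)*(-687) - 3651476 = -65736969/95 - 3651476 = -412627189/95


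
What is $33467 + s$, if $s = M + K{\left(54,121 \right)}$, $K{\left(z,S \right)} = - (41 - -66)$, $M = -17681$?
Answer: $15679$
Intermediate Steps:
$K{\left(z,S \right)} = -107$ ($K{\left(z,S \right)} = - (41 + 66) = \left(-1\right) 107 = -107$)
$s = -17788$ ($s = -17681 - 107 = -17788$)
$33467 + s = 33467 - 17788 = 15679$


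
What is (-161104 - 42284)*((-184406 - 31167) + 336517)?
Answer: -24598558272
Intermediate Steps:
(-161104 - 42284)*((-184406 - 31167) + 336517) = -203388*(-215573 + 336517) = -203388*120944 = -24598558272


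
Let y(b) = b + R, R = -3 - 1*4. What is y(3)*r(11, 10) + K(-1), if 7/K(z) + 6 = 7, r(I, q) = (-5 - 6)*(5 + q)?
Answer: 667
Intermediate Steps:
R = -7 (R = -3 - 4 = -7)
r(I, q) = -55 - 11*q (r(I, q) = -11*(5 + q) = -55 - 11*q)
K(z) = 7 (K(z) = 7/(-6 + 7) = 7/1 = 7*1 = 7)
y(b) = -7 + b (y(b) = b - 7 = -7 + b)
y(3)*r(11, 10) + K(-1) = (-7 + 3)*(-55 - 11*10) + 7 = -4*(-55 - 110) + 7 = -4*(-165) + 7 = 660 + 7 = 667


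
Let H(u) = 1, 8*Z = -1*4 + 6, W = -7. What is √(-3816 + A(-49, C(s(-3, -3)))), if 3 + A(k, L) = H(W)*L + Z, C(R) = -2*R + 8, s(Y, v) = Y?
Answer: 3*I*√1691/2 ≈ 61.683*I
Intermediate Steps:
Z = ¼ (Z = (-1*4 + 6)/8 = (-4 + 6)/8 = (⅛)*2 = ¼ ≈ 0.25000)
C(R) = 8 - 2*R
A(k, L) = -11/4 + L (A(k, L) = -3 + (1*L + ¼) = -3 + (L + ¼) = -3 + (¼ + L) = -11/4 + L)
√(-3816 + A(-49, C(s(-3, -3)))) = √(-3816 + (-11/4 + (8 - 2*(-3)))) = √(-3816 + (-11/4 + (8 + 6))) = √(-3816 + (-11/4 + 14)) = √(-3816 + 45/4) = √(-15219/4) = 3*I*√1691/2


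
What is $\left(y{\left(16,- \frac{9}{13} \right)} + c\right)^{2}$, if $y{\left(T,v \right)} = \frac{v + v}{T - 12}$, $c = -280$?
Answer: $\frac{53129521}{676} \approx 78594.0$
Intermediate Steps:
$y{\left(T,v \right)} = \frac{2 v}{-12 + T}$
$\left(y{\left(16,- \frac{9}{13} \right)} + c\right)^{2} = \left(\frac{2 \left(- \frac{9}{13}\right)}{-12 + 16} - 280\right)^{2} = \left(\frac{2 \left(\left(-9\right) \frac{1}{13}\right)}{4} - 280\right)^{2} = \left(2 \left(- \frac{9}{13}\right) \frac{1}{4} - 280\right)^{2} = \left(- \frac{9}{26} - 280\right)^{2} = \left(- \frac{7289}{26}\right)^{2} = \frac{53129521}{676}$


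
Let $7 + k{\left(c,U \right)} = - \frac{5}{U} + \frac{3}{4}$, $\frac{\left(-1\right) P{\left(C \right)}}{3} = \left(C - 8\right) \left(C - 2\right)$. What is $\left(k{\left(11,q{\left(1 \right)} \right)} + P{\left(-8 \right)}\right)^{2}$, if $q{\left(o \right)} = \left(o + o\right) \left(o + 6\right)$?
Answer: $\frac{185640625}{784} \approx 2.3679 \cdot 10^{5}$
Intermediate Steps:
$P{\left(C \right)} = - 3 \left(-8 + C\right) \left(-2 + C\right)$ ($P{\left(C \right)} = - 3 \left(C - 8\right) \left(C - 2\right) = - 3 \left(-8 + C\right) \left(-2 + C\right)$)
$q{\left(o \right)} = 2 o \left(6 + o\right)$
$k{\left(c,U \right)} = - \frac{25}{4} - \frac{5}{U}$ ($k{\left(c,U \right)} = -7 + \left(- \frac{5}{U} + \frac{3}{4}\right) = -7 + \left(\frac{3}{4} - \frac{5}{U}\right) = - \frac{25}{4} - \frac{5}{U}$)
$\left(k{\left(11,q{\left(1 \right)} \right)} + P{\left(-8 \right)}\right)^{2} = \left(\left(- \frac{25}{4} - \frac{5}{2 \cdot 1 \left(6 + 1\right)}\right) - \left(288 + 192\right)\right)^{2} = \left(\left(- \frac{25}{4} - \frac{5}{2 \cdot 1 \cdot 7}\right) - 480\right)^{2} = \left(\left(- \frac{25}{4} - \frac{5}{14}\right) - 480\right)^{2} = \left(- \frac{185}{28} - 480\right)^{2} = \left(- \frac{13625}{28}\right)^{2} = \frac{185640625}{784}$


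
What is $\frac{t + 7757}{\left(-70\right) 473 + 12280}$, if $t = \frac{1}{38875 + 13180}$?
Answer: $- \frac{201895318}{542152825} \approx -0.3724$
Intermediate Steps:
$t = \frac{1}{52055} \approx 1.921 \cdot 10^{-5}$
$\frac{t + 7757}{\left(-70\right) 473 + 12280} = \frac{\frac{1}{52055} + 7757}{\left(-70\right) 473 + 12280} = \frac{403790636}{52055 \left(-33110 + 12280\right)} = \frac{403790636}{52055 \left(-20830\right)} = \frac{403790636}{52055} \left(- \frac{1}{20830}\right) = - \frac{201895318}{542152825}$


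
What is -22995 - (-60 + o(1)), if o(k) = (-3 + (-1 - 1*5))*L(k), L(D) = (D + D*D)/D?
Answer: -22917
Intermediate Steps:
L(D) = (D + D²)/D
o(k) = -9 - 9*k (o(k) = (-3 + (-1 - 1*5))*(1 + k) = (-3 + (-1 - 5))*(1 + k) = (-3 - 6)*(1 + k) = -9*(1 + k) = -9 - 9*k)
-22995 - (-60 + o(1)) = -22995 - (-60 + (-9 - 9*1)) = -22995 - (-60 + (-9 - 9)) = -22995 - (-60 - 18) = -22995 - 1*(-78) = -22995 + 78 = -22917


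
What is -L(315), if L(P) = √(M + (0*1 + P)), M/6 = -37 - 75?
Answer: -I*√357 ≈ -18.894*I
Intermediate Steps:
M = -672 (M = 6*(-37 - 75) = 6*(-112) = -672)
L(P) = √(-672 + P) (L(P) = √(-672 + (0*1 + P)) = √(-672 + (0 + P)) = √(-672 + P))
-L(315) = -√(-672 + 315) = -√(-357) = -I*√357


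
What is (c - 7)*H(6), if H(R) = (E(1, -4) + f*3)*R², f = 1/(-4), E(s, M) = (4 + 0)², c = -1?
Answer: -4392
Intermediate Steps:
E(s, M) = 16 (E(s, M) = 4² = 16)
f = -¼ (f = 1*(-¼) = -¼ ≈ -0.25000)
H(R) = 61*R²/4 (H(R) = (16 - ¼*3)*R² = (16 - ¾)*R² = 61*R²/4)
(c - 7)*H(6) = (-1 - 7)*((61/4)*6²) = -122*36 = -8*549 = -4392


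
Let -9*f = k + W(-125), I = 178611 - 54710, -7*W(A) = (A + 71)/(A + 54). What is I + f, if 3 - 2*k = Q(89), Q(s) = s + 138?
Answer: 554264891/4473 ≈ 1.2391e+5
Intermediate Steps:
W(A) = -(71 + A)/(7*(54 + A)) (W(A) = -(A + 71)/(7*(A + 54)) = -(71 + A)/(7*(54 + A)))
Q(s) = 138 + s
I = 123901
k = -112 (k = 3/2 - (138 + 89)/2 = 3/2 - ½*227 = 3/2 - 227/2 = -112)
f = 55718/4473 (f = -(-112 + (-71 - 1*(-125))/(7*(54 - 125)))/9 = -(-112 + (⅐)*(-71 + 125)/(-71))/9 = -(-112 + (⅐)*(-1/71)*54)/9 = -(-112 - 54/497)/9 = -⅑*(-55718/497) = 55718/4473 ≈ 12.457)
I + f = 123901 + 55718/4473 = 554264891/4473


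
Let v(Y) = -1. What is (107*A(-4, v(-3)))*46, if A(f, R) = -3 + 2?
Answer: -4922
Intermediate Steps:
A(f, R) = -1
(107*A(-4, v(-3)))*46 = (107*(-1))*46 = -107*46 = -4922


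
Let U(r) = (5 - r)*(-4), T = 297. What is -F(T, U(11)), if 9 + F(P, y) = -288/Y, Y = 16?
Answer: 27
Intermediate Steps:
U(r) = -20 + 4*r
F(P, y) = -27 (F(P, y) = -9 - 288/16 = -9 - 288*1/16 = -9 - 18 = -27)
-F(T, U(11)) = -1*(-27) = 27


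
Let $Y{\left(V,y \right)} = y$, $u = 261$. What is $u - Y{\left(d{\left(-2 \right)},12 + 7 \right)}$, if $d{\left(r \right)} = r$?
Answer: $242$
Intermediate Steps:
$u - Y{\left(d{\left(-2 \right)},12 + 7 \right)} = 261 - \left(12 + 7\right) = 261 - 19 = 242$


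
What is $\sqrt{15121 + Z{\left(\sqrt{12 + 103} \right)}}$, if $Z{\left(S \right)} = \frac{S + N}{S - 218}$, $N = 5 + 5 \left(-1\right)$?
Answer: $\frac{\sqrt{3296378 - 15122 \sqrt{115}}}{\sqrt{218 - \sqrt{115}}} \approx 122.97$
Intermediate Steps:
$N = 0$ ($N = 5 - 5 = 0$)
$Z{\left(S \right)} = \frac{S}{-218 + S}$ ($Z{\left(S \right)} = \frac{S + 0}{S - 218} = \frac{S}{-218 + S}$)
$\sqrt{15121 + Z{\left(\sqrt{12 + 103} \right)}} = \sqrt{15121 + \frac{\sqrt{12 + 103}}{-218 + \sqrt{12 + 103}}} = \sqrt{15121 + \frac{\sqrt{115}}{-218 + \sqrt{115}}}$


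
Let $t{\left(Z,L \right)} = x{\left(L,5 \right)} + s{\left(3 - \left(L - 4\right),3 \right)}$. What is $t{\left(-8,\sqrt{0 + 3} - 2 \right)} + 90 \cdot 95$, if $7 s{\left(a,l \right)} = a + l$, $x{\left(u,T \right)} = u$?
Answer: $\frac{59848}{7} + \frac{6 \sqrt{3}}{7} \approx 8551.2$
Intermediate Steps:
$s{\left(a,l \right)} = \frac{a}{7} + \frac{l}{7}$ ($s{\left(a,l \right)} = \frac{a + l}{7} = \frac{a}{7} + \frac{l}{7}$)
$t{\left(Z,L \right)} = \frac{10}{7} + \frac{6 L}{7}$ ($t{\left(Z,L \right)} = L + \left(\frac{3 - \left(L - 4\right)}{7} + \frac{1}{7} \cdot 3\right) = L + \left(\frac{3 - \left(-4 + L\right)}{7} + \frac{3}{7}\right) = L + \left(\frac{7 - L}{7} + \frac{3}{7}\right) = L + \left(\left(1 - \frac{L}{7}\right) + \frac{3}{7}\right) = L - \left(- \frac{10}{7} + \frac{L}{7}\right) = \frac{10}{7} + \frac{6 L}{7}$)
$t{\left(-8,\sqrt{0 + 3} - 2 \right)} + 90 \cdot 95 = \left(\frac{10}{7} + \frac{6 \left(\sqrt{0 + 3} - 2\right)}{7}\right) + 90 \cdot 95 = \left(\frac{10}{7} + \frac{6 \left(\sqrt{3} - 2\right)}{7}\right) + 8550 = \left(\frac{10}{7} + \frac{6 \left(-2 + \sqrt{3}\right)}{7}\right) + 8550 = \left(\frac{10}{7} - \left(\frac{12}{7} - \frac{6 \sqrt{3}}{7}\right)\right) + 8550 = \left(- \frac{2}{7} + \frac{6 \sqrt{3}}{7}\right) + 8550 = \frac{59848}{7} + \frac{6 \sqrt{3}}{7}$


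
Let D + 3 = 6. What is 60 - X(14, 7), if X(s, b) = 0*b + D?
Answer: 57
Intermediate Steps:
D = 3 (D = -3 + 6 = 3)
X(s, b) = 3 (X(s, b) = 0*b + 3 = 0 + 3 = 3)
60 - X(14, 7) = 60 - 1*3 = 60 - 3 = 57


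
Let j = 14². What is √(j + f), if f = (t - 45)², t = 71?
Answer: 2*√218 ≈ 29.530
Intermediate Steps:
f = 676 (f = (71 - 45)² = 26² = 676)
j = 196
√(j + f) = √(196 + 676) = √872 = 2*√218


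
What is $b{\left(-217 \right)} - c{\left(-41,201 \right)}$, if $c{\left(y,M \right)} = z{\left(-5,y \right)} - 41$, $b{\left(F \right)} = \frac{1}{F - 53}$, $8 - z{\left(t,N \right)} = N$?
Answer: $- \frac{2161}{270} \approx -8.0037$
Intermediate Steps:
$z{\left(t,N \right)} = 8 - N$
$b{\left(F \right)} = \frac{1}{-53 + F}$
$c{\left(y,M \right)} = -33 - y$ ($c{\left(y,M \right)} = \left(8 - y\right) - 41 = -33 - y$)
$b{\left(-217 \right)} - c{\left(-41,201 \right)} = \frac{1}{-53 - 217} - \left(-33 - -41\right) = \frac{1}{-270} - \left(-33 + 41\right) = - \frac{1}{270} - 8 = - \frac{2161}{270}$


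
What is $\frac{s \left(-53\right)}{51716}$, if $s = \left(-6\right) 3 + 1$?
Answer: $\frac{901}{51716} \approx 0.017422$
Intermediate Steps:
$s = -17$ ($s = -18 + 1 = -17$)
$\frac{s \left(-53\right)}{51716} = \frac{\left(-17\right) \left(-53\right)}{51716} = 901 \cdot \frac{1}{51716} = \frac{901}{51716}$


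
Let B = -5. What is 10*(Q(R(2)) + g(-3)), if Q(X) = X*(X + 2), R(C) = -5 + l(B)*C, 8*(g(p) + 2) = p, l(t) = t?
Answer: 7705/4 ≈ 1926.3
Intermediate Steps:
g(p) = -2 + p/8
R(C) = -5 - 5*C
Q(X) = X*(2 + X)
10*(Q(R(2)) + g(-3)) = 10*((-5 - 5*2)*(2 + (-5 - 5*2)) + (-2 + (⅛)*(-3))) = 10*((-5 - 10)*(2 + (-5 - 10)) + (-2 - 3/8)) = 10*(-15*(2 - 15) - 19/8) = 10*(-15*(-13) - 19/8) = 10*(195 - 19/8) = 10*(1541/8) = 7705/4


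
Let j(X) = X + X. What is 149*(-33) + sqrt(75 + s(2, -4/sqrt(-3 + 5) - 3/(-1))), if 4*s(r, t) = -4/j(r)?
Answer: -4917 + sqrt(299)/2 ≈ -4908.4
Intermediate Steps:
j(X) = 2*X
s(r, t) = -1/(2*r) (s(r, t) = (-4*1/(2*r))/4 = (-2/r)/4 = -1/(2*r))
149*(-33) + sqrt(75 + s(2, -4/sqrt(-3 + 5) - 3/(-1))) = 149*(-33) + sqrt(75 - 1/2/2) = -4917 + sqrt(75 - 1/2*1/2) = -4917 + sqrt(75 - 1/4) = -4917 + sqrt(299/4) = -4917 + sqrt(299)/2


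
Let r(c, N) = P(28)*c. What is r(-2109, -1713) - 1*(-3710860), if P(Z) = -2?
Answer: 3715078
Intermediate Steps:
r(c, N) = -2*c
r(-2109, -1713) - 1*(-3710860) = -2*(-2109) - 1*(-3710860) = 4218 + 3710860 = 3715078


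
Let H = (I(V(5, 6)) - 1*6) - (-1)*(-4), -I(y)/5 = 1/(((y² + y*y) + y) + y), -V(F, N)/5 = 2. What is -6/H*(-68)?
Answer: -14688/361 ≈ -40.687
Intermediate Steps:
V(F, N) = -10 (V(F, N) = -5*2 = -10)
I(y) = -5/(2*y + 2*y²) (I(y) = -5/(((y² + y*y) + y) + y) = -5/(((y² + y²) + y) + y) = -5/((2*y² + y) + y) = -5/((y + 2*y²) + y) = -5/(2*y + 2*y²))
H = -361/36 (H = (-5/2/(-10*(1 - 10)) - 1*6) - (-1)*(-4) = (-5/2*(-⅒)/(-9) - 6) - 1*4 = (-5/2*(-⅒)*(-⅑) - 6) - 4 = (-1/36 - 6) - 4 = -217/36 - 4 = -361/36 ≈ -10.028)
-6/H*(-68) = -6/(-361/36)*(-68) = -6*(-36/361)*(-68) = (216/361)*(-68) = -14688/361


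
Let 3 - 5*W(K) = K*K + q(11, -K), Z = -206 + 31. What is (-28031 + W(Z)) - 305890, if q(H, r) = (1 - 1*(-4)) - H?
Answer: -1700221/5 ≈ -3.4004e+5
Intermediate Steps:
Z = -175
q(H, r) = 5 - H (q(H, r) = (1 + 4) - H = 5 - H)
W(K) = 9/5 - K**2/5 (W(K) = 3/5 - (K*K + (5 - 1*11))/5 = 3/5 - (K**2 + (5 - 11))/5 = 3/5 - (K**2 - 6)/5 = 3/5 - (-6 + K**2)/5 = 3/5 + (6/5 - K**2/5) = 9/5 - K**2/5)
(-28031 + W(Z)) - 305890 = (-28031 + (9/5 - 1/5*(-175)**2)) - 305890 = (-28031 + (9/5 - 1/5*30625)) - 305890 = (-28031 + (9/5 - 6125)) - 305890 = (-28031 - 30616/5) - 305890 = -170771/5 - 305890 = -1700221/5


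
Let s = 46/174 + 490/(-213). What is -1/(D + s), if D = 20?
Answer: -6177/110963 ≈ -0.055667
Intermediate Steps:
s = -12577/6177 (s = 46*(1/174) + 490*(-1/213) = 23/87 - 490/213 = -12577/6177 ≈ -2.0361)
-1/(D + s) = -1/(20 - 12577/6177) = -1/110963/6177 = -1*6177/110963 = -6177/110963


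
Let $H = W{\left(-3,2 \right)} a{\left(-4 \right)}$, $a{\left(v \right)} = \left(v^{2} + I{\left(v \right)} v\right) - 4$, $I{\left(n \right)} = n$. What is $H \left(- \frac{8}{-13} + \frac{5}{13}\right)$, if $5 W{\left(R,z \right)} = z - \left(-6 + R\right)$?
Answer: $\frac{308}{5} \approx 61.6$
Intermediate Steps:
$a{\left(v \right)} = -4 + 2 v^{2}$ ($a{\left(v \right)} = \left(v^{2} + v v\right) - 4 = \left(v^{2} + v^{2}\right) - 4 = 2 v^{2} - 4 = -4 + 2 v^{2}$)
$W{\left(R,z \right)} = \frac{6}{5} - \frac{R}{5} + \frac{z}{5}$ ($W{\left(R,z \right)} = \frac{z - \left(-6 + R\right)}{5} = \frac{6 + z - R}{5} = \frac{6}{5} - \frac{R}{5} + \frac{z}{5}$)
$H = \frac{308}{5}$ ($H = \left(\frac{6}{5} - - \frac{3}{5} + \frac{1}{5} \cdot 2\right) \left(-4 + 2 \left(-4\right)^{2}\right) = \left(\frac{6}{5} + \frac{3}{5} + \frac{2}{5}\right) \left(-4 + 2 \cdot 16\right) = \frac{11 \left(-4 + 32\right)}{5} = \frac{11}{5} \cdot 28 = \frac{308}{5} \approx 61.6$)
$H \left(- \frac{8}{-13} + \frac{5}{13}\right) = \frac{308 \left(- \frac{8}{-13} + \frac{5}{13}\right)}{5} = \frac{308 \left(\left(-8\right) \left(- \frac{1}{13}\right) + 5 \cdot \frac{1}{13}\right)}{5} = \frac{308 \left(\frac{8}{13} + \frac{5}{13}\right)}{5} = \frac{308}{5} \cdot 1 = \frac{308}{5}$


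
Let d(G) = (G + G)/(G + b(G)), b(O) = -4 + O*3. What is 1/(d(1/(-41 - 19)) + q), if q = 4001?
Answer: 122/488123 ≈ 0.00024994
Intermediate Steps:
b(O) = -4 + 3*O
d(G) = 2*G/(-4 + 4*G) (d(G) = (G + G)/(G + (-4 + 3*G)) = (2*G)/(-4 + 4*G) = 2*G/(-4 + 4*G))
1/(d(1/(-41 - 19)) + q) = 1/(1/(2*(-41 - 19)*(-1 + 1/(-41 - 19))) + 4001) = 1/((1/2)/(-60*(-1 + 1/(-60))) + 4001) = 1/((1/2)*(-1/60)/(-1 - 1/60) + 4001) = 1/((1/2)*(-1/60)/(-61/60) + 4001) = 1/((1/2)*(-1/60)*(-60/61) + 4001) = 1/(1/122 + 4001) = 1/(488123/122) = 122/488123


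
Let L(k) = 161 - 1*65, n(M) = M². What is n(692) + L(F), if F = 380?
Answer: 478960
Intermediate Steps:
L(k) = 96 (L(k) = 161 - 65 = 96)
n(692) + L(F) = 692² + 96 = 478864 + 96 = 478960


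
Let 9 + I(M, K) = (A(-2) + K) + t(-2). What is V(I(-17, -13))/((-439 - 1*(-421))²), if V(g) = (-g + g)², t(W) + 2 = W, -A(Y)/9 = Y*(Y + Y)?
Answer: 0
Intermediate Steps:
A(Y) = -18*Y² (A(Y) = -9*Y*(Y + Y) = -9*Y*2*Y = -18*Y²)
t(W) = -2 + W
I(M, K) = -85 + K (I(M, K) = -9 + ((-18*(-2)² + K) + (-2 - 2)) = -9 + ((-18*4 + K) - 4) = -9 + ((-72 + K) - 4) = -9 + (-76 + K) = -85 + K)
V(g) = 0 (V(g) = 0² = 0)
V(I(-17, -13))/((-439 - 1*(-421))²) = 0/((-439 - 1*(-421))²) = 0/((-439 + 421)²) = 0/((-18)²) = 0/324 = 0*(1/324) = 0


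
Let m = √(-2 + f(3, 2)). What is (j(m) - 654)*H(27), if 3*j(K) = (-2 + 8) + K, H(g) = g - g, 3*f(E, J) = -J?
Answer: 0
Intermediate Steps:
f(E, J) = -J/3 (f(E, J) = (-J)/3 = -J/3)
H(g) = 0
m = 2*I*√6/3 (m = √(-2 - ⅓*2) = √(-2 - ⅔) = √(-8/3) = 2*I*√6/3 ≈ 1.633*I)
j(K) = 2 + K/3 (j(K) = ((-2 + 8) + K)/3 = (6 + K)/3 = 2 + K/3)
(j(m) - 654)*H(27) = ((2 + (2*I*√6/3)/3) - 654)*0 = ((2 + 2*I*√6/9) - 654)*0 = (-652 + 2*I*√6/9)*0 = 0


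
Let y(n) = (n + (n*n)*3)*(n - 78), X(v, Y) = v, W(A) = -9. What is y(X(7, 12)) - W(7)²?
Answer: -11015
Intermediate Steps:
y(n) = (-78 + n)*(n + 3*n²) (y(n) = (n + n²*3)*(-78 + n) = (n + 3*n²)*(-78 + n) = (-78 + n)*(n + 3*n²))
y(X(7, 12)) - W(7)² = 7*(-78 - 233*7 + 3*7²) - 1*(-9)² = 7*(-78 - 1631 + 3*49) - 1*81 = 7*(-78 - 1631 + 147) - 81 = 7*(-1562) - 81 = -10934 - 81 = -11015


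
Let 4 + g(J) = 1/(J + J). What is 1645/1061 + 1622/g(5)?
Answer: -17145265/41379 ≈ -414.35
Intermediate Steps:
g(J) = -4 + 1/(2*J) (g(J) = -4 + 1/(J + J) = -4 + 1/(2*J))
1645/1061 + 1622/g(5) = 1645/1061 + 1622/(-4 + (1/2)/5) = 1645*(1/1061) + 1622/(-4 + (1/2)*(1/5)) = 1645/1061 + 1622/(-4 + 1/10) = 1645/1061 + 1622/(-39/10) = 1645/1061 + 1622*(-10/39) = 1645/1061 - 16220/39 = -17145265/41379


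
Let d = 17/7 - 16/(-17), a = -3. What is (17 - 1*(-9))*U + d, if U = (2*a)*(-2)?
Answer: 37529/119 ≈ 315.37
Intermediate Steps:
U = 12 (U = (2*(-3))*(-2) = -6*(-2) = 12)
d = 401/119 (d = 17*(1/7) - 16*(-1/17) = 17/7 + 16/17 = 401/119 ≈ 3.3697)
(17 - 1*(-9))*U + d = (17 - 1*(-9))*12 + 401/119 = (17 + 9)*12 + 401/119 = 26*12 + 401/119 = 312 + 401/119 = 37529/119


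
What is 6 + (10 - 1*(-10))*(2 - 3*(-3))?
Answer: 226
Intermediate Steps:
6 + (10 - 1*(-10))*(2 - 3*(-3)) = 6 + (10 + 10)*(2 + 9) = 6 + 20*11 = 6 + 220 = 226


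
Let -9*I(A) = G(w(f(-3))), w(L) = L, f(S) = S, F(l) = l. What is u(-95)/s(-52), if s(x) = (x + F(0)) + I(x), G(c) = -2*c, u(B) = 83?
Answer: -249/158 ≈ -1.5759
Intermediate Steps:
I(A) = -⅔ (I(A) = -(-2)*(-3)/9 = -⅑*6 = -⅔)
s(x) = -⅔ + x (s(x) = (x + 0) - ⅔ = x - ⅔ = -⅔ + x)
u(-95)/s(-52) = 83/(-⅔ - 52) = 83/(-158/3) = 83*(-3/158) = -249/158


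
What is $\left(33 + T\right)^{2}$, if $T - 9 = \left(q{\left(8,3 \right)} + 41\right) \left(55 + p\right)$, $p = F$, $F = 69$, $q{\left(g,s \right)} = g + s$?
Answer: $42120100$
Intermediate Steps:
$p = 69$
$T = 6457$ ($T = 9 + \left(\left(8 + 3\right) + 41\right) \left(55 + 69\right) = 9 + \left(11 + 41\right) 124 = 9 + 52 \cdot 124 = 9 + 6448 = 6457$)
$\left(33 + T\right)^{2} = \left(33 + 6457\right)^{2} = 6490^{2} = 42120100$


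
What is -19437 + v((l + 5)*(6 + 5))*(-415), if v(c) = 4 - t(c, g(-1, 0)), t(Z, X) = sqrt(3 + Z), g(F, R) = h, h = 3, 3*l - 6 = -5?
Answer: -21097 + 415*sqrt(555)/3 ≈ -17838.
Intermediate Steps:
l = 1/3 (l = 2 + (1/3)*(-5) = 2 - 5/3 = 1/3 ≈ 0.33333)
g(F, R) = 3
v(c) = 4 - sqrt(3 + c)
-19437 + v((l + 5)*(6 + 5))*(-415) = -19437 + (4 - sqrt(3 + (1/3 + 5)*(6 + 5)))*(-415) = -19437 + (4 - sqrt(3 + (16/3)*11))*(-415) = -19437 + (4 - sqrt(3 + 176/3))*(-415) = -19437 + (4 - sqrt(185/3))*(-415) = -19437 + (4 - sqrt(555)/3)*(-415) = -19437 + (-1660 + 415*sqrt(555)/3) = -21097 + 415*sqrt(555)/3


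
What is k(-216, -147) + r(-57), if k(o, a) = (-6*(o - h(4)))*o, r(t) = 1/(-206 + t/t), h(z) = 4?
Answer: -58449601/205 ≈ -2.8512e+5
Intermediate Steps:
r(t) = -1/205 (r(t) = 1/(-206 + 1) = 1/(-205) = -1/205)
k(o, a) = o*(24 - 6*o) (k(o, a) = (-6*(o - 1*4))*o = (-6*(o - 4))*o = (-6*(-4 + o))*o = (24 - 6*o)*o = o*(24 - 6*o))
k(-216, -147) + r(-57) = 6*(-216)*(4 - 1*(-216)) - 1/205 = 6*(-216)*(4 + 216) - 1/205 = 6*(-216)*220 - 1/205 = -285120 - 1/205 = -58449601/205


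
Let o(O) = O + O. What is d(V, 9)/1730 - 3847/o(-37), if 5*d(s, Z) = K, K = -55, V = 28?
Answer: 1663624/32005 ≈ 51.980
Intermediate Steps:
o(O) = 2*O
d(s, Z) = -11 (d(s, Z) = (1/5)*(-55) = -11)
d(V, 9)/1730 - 3847/o(-37) = -11/1730 - 3847/(2*(-37)) = -11*1/1730 - 3847/(-74) = -11/1730 - 3847*(-1/74) = -11/1730 + 3847/74 = 1663624/32005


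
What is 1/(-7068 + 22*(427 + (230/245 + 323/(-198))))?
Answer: 441/1019047 ≈ 0.00043276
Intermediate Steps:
1/(-7068 + 22*(427 + (230/245 + 323/(-198)))) = 1/(-7068 + 22*(427 + (230*(1/245) + 323*(-1/198)))) = 1/(-7068 + 22*(427 + (46/49 - 323/198))) = 1/(-7068 + 22*(427 - 6719/9702)) = 1/(-7068 + 22*(4136035/9702)) = 1/(-7068 + 4136035/441) = 1/(1019047/441) = 441/1019047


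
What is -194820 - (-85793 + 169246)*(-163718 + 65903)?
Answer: 8162760375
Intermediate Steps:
-194820 - (-85793 + 169246)*(-163718 + 65903) = -194820 - 83453*(-97815) = -194820 - 1*(-8162955195) = -194820 + 8162955195 = 8162760375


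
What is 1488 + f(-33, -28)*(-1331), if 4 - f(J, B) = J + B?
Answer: -85027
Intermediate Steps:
f(J, B) = 4 - B - J (f(J, B) = 4 - (J + B) = 4 - (B + J) = 4 + (-B - J) = 4 - B - J)
1488 + f(-33, -28)*(-1331) = 1488 + (4 - 1*(-28) - 1*(-33))*(-1331) = 1488 + (4 + 28 + 33)*(-1331) = 1488 + 65*(-1331) = 1488 - 86515 = -85027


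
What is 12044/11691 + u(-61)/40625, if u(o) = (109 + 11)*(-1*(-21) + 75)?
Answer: 124793564/94989375 ≈ 1.3138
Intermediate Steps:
u(o) = 11520 (u(o) = 120*(21 + 75) = 120*96 = 11520)
12044/11691 + u(-61)/40625 = 12044/11691 + 11520/40625 = 12044*(1/11691) + 11520*(1/40625) = 12044/11691 + 2304/8125 = 124793564/94989375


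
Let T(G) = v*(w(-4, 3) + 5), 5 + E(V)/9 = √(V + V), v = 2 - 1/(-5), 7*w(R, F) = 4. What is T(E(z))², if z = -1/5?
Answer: 184041/1225 ≈ 150.24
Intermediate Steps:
w(R, F) = 4/7 (w(R, F) = (⅐)*4 = 4/7)
v = 11/5 (v = 2 - 1*(-⅕) = 2 + ⅕ = 11/5 ≈ 2.2000)
z = -⅕ (z = -1*⅕ = -⅕ ≈ -0.20000)
E(V) = -45 + 9*√2*√V (E(V) = -45 + 9*√(V + V) = -45 + 9*√(2*V) = -45 + 9*(√2*√V) = -45 + 9*√2*√V)
T(G) = 429/35 (T(G) = 11*(4/7 + 5)/5 = (11/5)*(39/7) = 429/35)
T(E(z))² = (429/35)² = 184041/1225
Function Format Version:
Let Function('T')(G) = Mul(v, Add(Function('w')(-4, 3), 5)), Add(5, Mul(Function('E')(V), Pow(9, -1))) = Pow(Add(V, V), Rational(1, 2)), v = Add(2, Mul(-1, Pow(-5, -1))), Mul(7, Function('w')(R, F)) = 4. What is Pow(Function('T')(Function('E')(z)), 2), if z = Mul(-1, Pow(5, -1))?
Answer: Rational(184041, 1225) ≈ 150.24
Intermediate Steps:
Function('w')(R, F) = Rational(4, 7) (Function('w')(R, F) = Mul(Rational(1, 7), 4) = Rational(4, 7))
v = Rational(11, 5) (v = Add(2, Mul(-1, Rational(-1, 5))) = Add(2, Rational(1, 5)) = Rational(11, 5) ≈ 2.2000)
z = Rational(-1, 5) (z = Mul(-1, Rational(1, 5)) = Rational(-1, 5) ≈ -0.20000)
Function('E')(V) = Add(-45, Mul(9, Pow(2, Rational(1, 2)), Pow(V, Rational(1, 2)))) (Function('E')(V) = Add(-45, Mul(9, Pow(Add(V, V), Rational(1, 2)))) = Add(-45, Mul(9, Pow(Mul(2, V), Rational(1, 2)))) = Add(-45, Mul(9, Mul(Pow(2, Rational(1, 2)), Pow(V, Rational(1, 2))))) = Add(-45, Mul(9, Pow(2, Rational(1, 2)), Pow(V, Rational(1, 2)))))
Function('T')(G) = Rational(429, 35) (Function('T')(G) = Mul(Rational(11, 5), Add(Rational(4, 7), 5)) = Mul(Rational(11, 5), Rational(39, 7)) = Rational(429, 35))
Pow(Function('T')(Function('E')(z)), 2) = Pow(Rational(429, 35), 2) = Rational(184041, 1225)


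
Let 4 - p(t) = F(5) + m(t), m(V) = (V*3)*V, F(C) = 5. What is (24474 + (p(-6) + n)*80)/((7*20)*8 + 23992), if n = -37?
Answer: 6397/12556 ≈ 0.50948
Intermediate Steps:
m(V) = 3*V² (m(V) = (3*V)*V = 3*V²)
p(t) = -1 - 3*t² (p(t) = 4 - (5 + 3*t²) = 4 + (-5 - 3*t²) = -1 - 3*t²)
(24474 + (p(-6) + n)*80)/((7*20)*8 + 23992) = (24474 + ((-1 - 3*(-6)²) - 37)*80)/((7*20)*8 + 23992) = (24474 + ((-1 - 3*36) - 37)*80)/(140*8 + 23992) = (24474 + ((-1 - 108) - 37)*80)/(1120 + 23992) = (24474 + (-109 - 37)*80)/25112 = (24474 - 146*80)*(1/25112) = (24474 - 11680)*(1/25112) = 12794*(1/25112) = 6397/12556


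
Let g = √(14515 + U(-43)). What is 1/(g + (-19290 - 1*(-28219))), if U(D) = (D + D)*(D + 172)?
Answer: 8929/79723620 - √3421/79723620 ≈ 0.00011127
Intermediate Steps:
U(D) = 2*D*(172 + D) (U(D) = (2*D)*(172 + D) = 2*D*(172 + D))
g = √3421 (g = √(14515 + 2*(-43)*(172 - 43)) = √(14515 + 2*(-43)*129) = √(14515 - 11094) = √3421 ≈ 58.489)
1/(g + (-19290 - 1*(-28219))) = 1/(√3421 + (-19290 - 1*(-28219))) = 1/(√3421 + (-19290 + 28219)) = 1/(√3421 + 8929) = 1/(8929 + √3421)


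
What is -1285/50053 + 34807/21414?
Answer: 1714677781/1071834942 ≈ 1.5998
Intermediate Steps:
-1285/50053 + 34807/21414 = 1714677781/1071834942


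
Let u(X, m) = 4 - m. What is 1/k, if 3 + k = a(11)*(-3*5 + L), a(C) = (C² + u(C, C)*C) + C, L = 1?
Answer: -1/773 ≈ -0.0012937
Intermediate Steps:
a(C) = C + C² + C*(4 - C) (a(C) = (C² + (4 - C)*C) + C = (C² + C*(4 - C)) + C = C + C² + C*(4 - C))
k = -773 (k = -3 + (5*11)*(-3*5 + 1) = -3 + 55*(-15 + 1) = -3 + 55*(-14) = -3 - 770 = -773)
1/k = 1/(-773) = -1/773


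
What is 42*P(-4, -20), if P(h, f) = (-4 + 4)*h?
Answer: 0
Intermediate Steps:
P(h, f) = 0 (P(h, f) = 0*h = 0)
42*P(-4, -20) = 42*0 = 0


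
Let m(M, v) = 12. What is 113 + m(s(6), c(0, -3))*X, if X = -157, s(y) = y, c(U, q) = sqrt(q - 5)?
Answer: -1771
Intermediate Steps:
c(U, q) = sqrt(-5 + q)
113 + m(s(6), c(0, -3))*X = 113 + 12*(-157) = 113 - 1884 = -1771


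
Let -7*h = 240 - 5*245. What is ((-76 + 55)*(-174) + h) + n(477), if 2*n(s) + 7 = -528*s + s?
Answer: -853288/7 ≈ -1.2190e+5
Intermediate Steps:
n(s) = -7/2 - 527*s/2 (n(s) = -7/2 + (-528*s + s)/2 = -7/2 + (-527*s)/2 = -7/2 - 527*s/2)
h = 985/7 (h = -(240 - 5*245)/7 = -(240 - 1225)/7 = -1/7*(-985) = 985/7 ≈ 140.71)
((-76 + 55)*(-174) + h) + n(477) = ((-76 + 55)*(-174) + 985/7) + (-7/2 - 527/2*477) = (-21*(-174) + 985/7) + (-7/2 - 251379/2) = (3654 + 985/7) - 125693 = 26563/7 - 125693 = -853288/7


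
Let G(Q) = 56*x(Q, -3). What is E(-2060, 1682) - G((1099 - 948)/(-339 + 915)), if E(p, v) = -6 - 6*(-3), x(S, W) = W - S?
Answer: 14017/72 ≈ 194.68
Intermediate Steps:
E(p, v) = 12 (E(p, v) = -6 + 18 = 12)
G(Q) = -168 - 56*Q (G(Q) = 56*(-3 - Q) = -168 - 56*Q)
E(-2060, 1682) - G((1099 - 948)/(-339 + 915)) = 12 - (-168 - 56*(1099 - 948)/(-339 + 915)) = 12 - (-168 - 8456/576) = 12 - (-168 - 56*151/576) = 12 - (-168 - 1057/72) = 12 - 1*(-13153/72) = 12 + 13153/72 = 14017/72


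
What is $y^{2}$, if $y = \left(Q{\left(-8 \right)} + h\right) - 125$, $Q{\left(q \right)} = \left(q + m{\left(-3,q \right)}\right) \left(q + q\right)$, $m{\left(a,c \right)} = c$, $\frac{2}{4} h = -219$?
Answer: $94249$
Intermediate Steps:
$h = -438$ ($h = 2 \left(-219\right) = -438$)
$Q{\left(q \right)} = 4 q^{2}$ ($Q{\left(q \right)} = \left(q + q\right) \left(q + q\right) = 2 q 2 q = 4 q^{2}$)
$y = -307$ ($y = \left(4 \left(-8\right)^{2} - 438\right) - 125 = \left(4 \cdot 64 - 438\right) - 125 = \left(256 - 438\right) - 125 = -182 - 125 = -307$)
$y^{2} = \left(-307\right)^{2} = 94249$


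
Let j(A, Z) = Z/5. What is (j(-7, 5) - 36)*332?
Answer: -11620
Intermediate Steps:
j(A, Z) = Z/5 (j(A, Z) = Z*(⅕) = Z/5)
(j(-7, 5) - 36)*332 = ((⅕)*5 - 36)*332 = (1 - 36)*332 = -35*332 = -11620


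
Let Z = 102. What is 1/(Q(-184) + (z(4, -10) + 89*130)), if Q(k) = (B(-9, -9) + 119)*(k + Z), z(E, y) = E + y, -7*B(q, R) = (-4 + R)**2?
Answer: 7/26500 ≈ 0.00026415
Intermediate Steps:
B(q, R) = -(-4 + R)**2/7
Q(k) = 67728/7 + 664*k/7 (Q(k) = (-(-4 - 9)**2/7 + 119)*(k + 102) = (-1/7*(-13)**2 + 119)*(102 + k) = (-1/7*169 + 119)*(102 + k) = (-169/7 + 119)*(102 + k) = 664*(102 + k)/7 = 67728/7 + 664*k/7)
1/(Q(-184) + (z(4, -10) + 89*130)) = 1/((67728/7 + (664/7)*(-184)) + ((4 - 10) + 89*130)) = 1/((67728/7 - 122176/7) + (-6 + 11570)) = 1/(-54448/7 + 11564) = 1/(26500/7) = 7/26500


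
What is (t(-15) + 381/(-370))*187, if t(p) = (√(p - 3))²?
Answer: -1316667/370 ≈ -3558.6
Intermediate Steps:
t(p) = -3 + p (t(p) = (√(-3 + p))² = -3 + p)
(t(-15) + 381/(-370))*187 = ((-3 - 15) + 381/(-370))*187 = (-18 + 381*(-1/370))*187 = (-18 - 381/370)*187 = -7041/370*187 = -1316667/370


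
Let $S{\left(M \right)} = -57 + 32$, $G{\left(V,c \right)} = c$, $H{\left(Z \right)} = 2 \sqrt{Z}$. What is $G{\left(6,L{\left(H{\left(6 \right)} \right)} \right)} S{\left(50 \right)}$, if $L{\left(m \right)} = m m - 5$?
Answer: $-475$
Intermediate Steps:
$L{\left(m \right)} = -5 + m^{2}$ ($L{\left(m \right)} = m^{2} - 5 = -5 + m^{2}$)
$S{\left(M \right)} = -25$
$G{\left(6,L{\left(H{\left(6 \right)} \right)} \right)} S{\left(50 \right)} = \left(-5 + \left(2 \sqrt{6}\right)^{2}\right) \left(-25\right) = \left(-5 + 24\right) \left(-25\right) = 19 \left(-25\right) = -475$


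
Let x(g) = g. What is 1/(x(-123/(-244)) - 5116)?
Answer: -244/1248181 ≈ -0.00019548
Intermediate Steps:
1/(x(-123/(-244)) - 5116) = 1/(-123/(-244) - 5116) = 1/(-123*(-1/244) - 5116) = 1/(123/244 - 5116) = 1/(-1248181/244) = -244/1248181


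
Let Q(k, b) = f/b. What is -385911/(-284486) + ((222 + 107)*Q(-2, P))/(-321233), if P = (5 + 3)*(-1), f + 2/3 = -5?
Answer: 1486812614057/1096635494856 ≈ 1.3558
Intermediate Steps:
f = -17/3 (f = -2/3 - 5 = -17/3 ≈ -5.6667)
P = -8 (P = 8*(-1) = -8)
Q(k, b) = -17/(3*b)
-385911/(-284486) + ((222 + 107)*Q(-2, P))/(-321233) = -385911/(-284486) + ((222 + 107)*(-17/3/(-8)))/(-321233) = -385911*(-1/284486) + (329*(-17/3*(-1/8)))*(-1/321233) = 385911/284486 + (329*(17/24))*(-1/321233) = 385911/284486 + (5593/24)*(-1/321233) = 385911/284486 - 5593/7709592 = 1486812614057/1096635494856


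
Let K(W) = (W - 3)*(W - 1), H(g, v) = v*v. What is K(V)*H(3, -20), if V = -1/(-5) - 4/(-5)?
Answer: 0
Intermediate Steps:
H(g, v) = v²
V = 1 (V = -1*(-⅕) - 4*(-⅕) = ⅕ + ⅘ = 1)
K(W) = (-1 + W)*(-3 + W) (K(W) = (-3 + W)*(-1 + W) = (-1 + W)*(-3 + W))
K(V)*H(3, -20) = (3 + 1² - 4*1)*(-20)² = (3 + 1 - 4)*400 = 0*400 = 0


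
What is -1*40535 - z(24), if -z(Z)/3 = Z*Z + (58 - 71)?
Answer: -38846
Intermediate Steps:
z(Z) = 39 - 3*Z**2 (z(Z) = -3*(Z*Z + (58 - 71)) = -3*(Z**2 - 13) = -3*(-13 + Z**2) = 39 - 3*Z**2)
-1*40535 - z(24) = -1*40535 - (39 - 3*24**2) = -40535 - (39 - 3*576) = -40535 - (39 - 1728) = -40535 - 1*(-1689) = -40535 + 1689 = -38846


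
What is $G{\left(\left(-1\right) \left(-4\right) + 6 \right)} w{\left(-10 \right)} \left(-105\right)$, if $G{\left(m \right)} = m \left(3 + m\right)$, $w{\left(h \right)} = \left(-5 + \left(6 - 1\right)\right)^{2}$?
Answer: $0$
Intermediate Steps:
$w{\left(h \right)} = 0$ ($w{\left(h \right)} = \left(-5 + 5\right)^{2} = 0^{2} = 0$)
$G{\left(\left(-1\right) \left(-4\right) + 6 \right)} w{\left(-10 \right)} \left(-105\right) = \left(\left(-1\right) \left(-4\right) + 6\right) \left(3 + \left(\left(-1\right) \left(-4\right) + 6\right)\right) 0 \left(-105\right) = \left(4 + 6\right) \left(3 + \left(4 + 6\right)\right) 0 \left(-105\right) = 10 \left(3 + 10\right) 0 \left(-105\right) = 10 \cdot 13 \cdot 0 \left(-105\right) = 130 \cdot 0 \left(-105\right) = 0 \left(-105\right) = 0$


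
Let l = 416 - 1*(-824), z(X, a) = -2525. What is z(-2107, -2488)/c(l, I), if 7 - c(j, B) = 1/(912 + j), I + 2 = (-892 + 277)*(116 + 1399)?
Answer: -5433800/15063 ≈ -360.74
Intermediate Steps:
I = -931727 (I = -2 + (-892 + 277)*(116 + 1399) = -2 - 615*1515 = -2 - 931725 = -931727)
l = 1240 (l = 416 + 824 = 1240)
c(j, B) = 7 - 1/(912 + j)
z(-2107, -2488)/c(l, I) = -2525*(912 + 1240)/(6383 + 7*1240) = -2525*2152/(6383 + 8680) = -2525/((1/2152)*15063) = -2525/15063/2152 = -2525*2152/15063 = -5433800/15063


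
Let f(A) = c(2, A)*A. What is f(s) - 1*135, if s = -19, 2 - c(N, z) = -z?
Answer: 188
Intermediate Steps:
c(N, z) = 2 + z (c(N, z) = 2 - (-1)*z = 2 + z)
f(A) = A*(2 + A) (f(A) = (2 + A)*A = A*(2 + A))
f(s) - 1*135 = -19*(2 - 19) - 1*135 = -19*(-17) - 135 = 323 - 135 = 188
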